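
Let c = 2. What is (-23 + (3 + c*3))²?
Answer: 196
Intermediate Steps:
(-23 + (3 + c*3))² = (-23 + (3 + 2*3))² = (-23 + (3 + 6))² = (-23 + 9)² = (-14)² = 196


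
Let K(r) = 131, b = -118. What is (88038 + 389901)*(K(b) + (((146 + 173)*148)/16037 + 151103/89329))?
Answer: 457472854408086/7056991 ≈ 6.4825e+7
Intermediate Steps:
(88038 + 389901)*(K(b) + (((146 + 173)*148)/16037 + 151103/89329)) = (88038 + 389901)*(131 + (((146 + 173)*148)/16037 + 151103/89329)) = 477939*(131 + ((319*148)*(1/16037) + 151103*(1/89329))) = 477939*(131 + (47212*(1/16037) + 151103/89329)) = 477939*(131 + (1628/553 + 151103/89329)) = 477939*(131 + 228987571/49398937) = 477939*(6700248318/49398937) = 457472854408086/7056991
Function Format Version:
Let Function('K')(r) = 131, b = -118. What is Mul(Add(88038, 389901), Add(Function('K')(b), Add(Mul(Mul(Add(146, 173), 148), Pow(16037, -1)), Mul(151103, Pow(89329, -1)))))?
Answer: Rational(457472854408086, 7056991) ≈ 6.4825e+7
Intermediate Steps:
Mul(Add(88038, 389901), Add(Function('K')(b), Add(Mul(Mul(Add(146, 173), 148), Pow(16037, -1)), Mul(151103, Pow(89329, -1))))) = Mul(Add(88038, 389901), Add(131, Add(Mul(Mul(Add(146, 173), 148), Pow(16037, -1)), Mul(151103, Pow(89329, -1))))) = Mul(477939, Add(131, Add(Mul(Mul(319, 148), Rational(1, 16037)), Mul(151103, Rational(1, 89329))))) = Mul(477939, Add(131, Add(Mul(47212, Rational(1, 16037)), Rational(151103, 89329)))) = Mul(477939, Add(131, Add(Rational(1628, 553), Rational(151103, 89329)))) = Mul(477939, Add(131, Rational(228987571, 49398937))) = Mul(477939, Rational(6700248318, 49398937)) = Rational(457472854408086, 7056991)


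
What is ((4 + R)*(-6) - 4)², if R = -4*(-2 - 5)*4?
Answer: 490000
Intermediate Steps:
R = 112 (R = -4*(-7)*4 = 28*4 = 112)
((4 + R)*(-6) - 4)² = ((4 + 112)*(-6) - 4)² = (116*(-6) - 4)² = (-696 - 4)² = (-700)² = 490000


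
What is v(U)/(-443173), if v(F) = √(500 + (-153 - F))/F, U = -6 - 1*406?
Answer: √759/182587276 ≈ 1.5089e-7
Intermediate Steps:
U = -412 (U = -6 - 406 = -412)
v(F) = √(347 - F)/F
v(U)/(-443173) = (√(347 - 1*(-412))/(-412))/(-443173) = -√(347 + 412)/412*(-1/443173) = -√759/412*(-1/443173) = √759/182587276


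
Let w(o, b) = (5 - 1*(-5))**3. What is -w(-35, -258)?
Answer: -1000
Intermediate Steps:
w(o, b) = 1000 (w(o, b) = (5 + 5)**3 = 10**3 = 1000)
-w(-35, -258) = -1*1000 = -1000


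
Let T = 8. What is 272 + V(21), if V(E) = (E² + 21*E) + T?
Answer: 1162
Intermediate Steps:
V(E) = 8 + E² + 21*E (V(E) = (E² + 21*E) + 8 = 8 + E² + 21*E)
272 + V(21) = 272 + (8 + 21² + 21*21) = 272 + (8 + 441 + 441) = 272 + 890 = 1162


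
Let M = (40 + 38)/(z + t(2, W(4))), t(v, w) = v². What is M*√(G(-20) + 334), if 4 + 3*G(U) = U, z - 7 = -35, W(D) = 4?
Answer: -13*√326/4 ≈ -58.680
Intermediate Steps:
z = -28 (z = 7 - 35 = -28)
G(U) = -4/3 + U/3
M = -13/4 (M = (40 + 38)/(-28 + 2²) = 78/(-28 + 4) = 78/(-24) = 78*(-1/24) = -13/4 ≈ -3.2500)
M*√(G(-20) + 334) = -13*√((-4/3 + (⅓)*(-20)) + 334)/4 = -13*√((-4/3 - 20/3) + 334)/4 = -13*√(-8 + 334)/4 = -13*√326/4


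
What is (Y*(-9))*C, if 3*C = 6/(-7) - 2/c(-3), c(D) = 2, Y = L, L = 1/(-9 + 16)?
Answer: 39/49 ≈ 0.79592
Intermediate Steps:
L = 1/7 ≈ 0.14286
Y = 1/7 ≈ 0.14286
C = -13/21 (C = (6/(-7) - 2/2)/3 = (6*(-1/7) - 2*1/2)/3 = (-6/7 - 1)/3 = (1/3)*(-13/7) = -13/21 ≈ -0.61905)
(Y*(-9))*C = ((1/7)*(-9))*(-13/21) = -9/7*(-13/21) = 39/49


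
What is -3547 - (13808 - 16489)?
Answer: -866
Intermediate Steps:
-3547 - (13808 - 16489) = -3547 - 1*(-2681) = -3547 + 2681 = -866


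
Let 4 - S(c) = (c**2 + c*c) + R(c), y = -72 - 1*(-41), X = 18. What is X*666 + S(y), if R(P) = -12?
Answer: 10082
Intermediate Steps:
y = -31 (y = -72 + 41 = -31)
S(c) = 16 - 2*c**2 (S(c) = 4 - ((c**2 + c*c) - 12) = 4 - ((c**2 + c**2) - 12) = 4 - (2*c**2 - 12) = 4 - (-12 + 2*c**2) = 4 + (12 - 2*c**2) = 16 - 2*c**2)
X*666 + S(y) = 18*666 + (16 - 2*(-31)**2) = 11988 + (16 - 2*961) = 11988 + (16 - 1922) = 11988 - 1906 = 10082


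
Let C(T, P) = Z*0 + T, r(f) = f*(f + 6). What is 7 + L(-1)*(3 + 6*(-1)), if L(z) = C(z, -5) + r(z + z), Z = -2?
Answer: 34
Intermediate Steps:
r(f) = f*(6 + f)
C(T, P) = T (C(T, P) = -2*0 + T = 0 + T = T)
L(z) = z + 2*z*(6 + 2*z) (L(z) = z + (z + z)*(6 + (z + z)) = z + (2*z)*(6 + 2*z) = z + 2*z*(6 + 2*z))
7 + L(-1)*(3 + 6*(-1)) = 7 + (-(13 + 4*(-1)))*(3 + 6*(-1)) = 7 + (-(13 - 4))*(3 - 6) = 7 - 1*9*(-3) = 7 - 9*(-3) = 7 + 27 = 34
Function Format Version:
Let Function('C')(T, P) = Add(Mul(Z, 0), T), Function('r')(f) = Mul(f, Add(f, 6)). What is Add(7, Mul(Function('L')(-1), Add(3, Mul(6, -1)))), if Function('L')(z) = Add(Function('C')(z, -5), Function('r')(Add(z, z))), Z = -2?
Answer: 34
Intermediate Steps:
Function('r')(f) = Mul(f, Add(6, f))
Function('C')(T, P) = T (Function('C')(T, P) = Add(Mul(-2, 0), T) = Add(0, T) = T)
Function('L')(z) = Add(z, Mul(2, z, Add(6, Mul(2, z)))) (Function('L')(z) = Add(z, Mul(Add(z, z), Add(6, Add(z, z)))) = Add(z, Mul(Mul(2, z), Add(6, Mul(2, z)))) = Add(z, Mul(2, z, Add(6, Mul(2, z)))))
Add(7, Mul(Function('L')(-1), Add(3, Mul(6, -1)))) = Add(7, Mul(Mul(-1, Add(13, Mul(4, -1))), Add(3, Mul(6, -1)))) = Add(7, Mul(Mul(-1, Add(13, -4)), Add(3, -6))) = Add(7, Mul(Mul(-1, 9), -3)) = Add(7, Mul(-9, -3)) = Add(7, 27) = 34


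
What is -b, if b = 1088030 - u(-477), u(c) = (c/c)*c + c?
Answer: -1088984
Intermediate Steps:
u(c) = 2*c (u(c) = 1*c + c = c + c = 2*c)
b = 1088984 (b = 1088030 - 2*(-477) = 1088030 - 1*(-954) = 1088030 + 954 = 1088984)
-b = -1*1088984 = -1088984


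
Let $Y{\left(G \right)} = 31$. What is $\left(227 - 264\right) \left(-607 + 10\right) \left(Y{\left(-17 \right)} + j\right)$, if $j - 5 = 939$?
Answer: $21536775$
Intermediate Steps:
$j = 944$ ($j = 5 + 939 = 944$)
$\left(227 - 264\right) \left(-607 + 10\right) \left(Y{\left(-17 \right)} + j\right) = \left(227 - 264\right) \left(-607 + 10\right) \left(31 + 944\right) = \left(-37\right) \left(-597\right) 975 = 22089 \cdot 975 = 21536775$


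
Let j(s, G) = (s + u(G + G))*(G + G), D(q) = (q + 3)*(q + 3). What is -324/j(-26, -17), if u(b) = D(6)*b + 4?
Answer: -81/23596 ≈ -0.0034328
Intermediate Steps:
D(q) = (3 + q)**2 (D(q) = (3 + q)*(3 + q) = (3 + q)**2)
u(b) = 4 + 81*b (u(b) = (3 + 6)**2*b + 4 = 9**2*b + 4 = 81*b + 4 = 4 + 81*b)
j(s, G) = 2*G*(4 + s + 162*G) (j(s, G) = (s + (4 + 81*(G + G)))*(G + G) = (s + (4 + 81*(2*G)))*(2*G) = (s + (4 + 162*G))*(2*G) = (4 + s + 162*G)*(2*G) = 2*G*(4 + s + 162*G))
-324/j(-26, -17) = -324*(-1/(34*(4 - 26 + 162*(-17)))) = -324*(-1/(34*(4 - 26 - 2754))) = -324/(2*(-17)*(-2776)) = -324/94384 = -324*1/94384 = -81/23596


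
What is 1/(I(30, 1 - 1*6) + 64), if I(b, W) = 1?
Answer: 1/65 ≈ 0.015385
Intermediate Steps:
1/(I(30, 1 - 1*6) + 64) = 1/(1 + 64) = 1/65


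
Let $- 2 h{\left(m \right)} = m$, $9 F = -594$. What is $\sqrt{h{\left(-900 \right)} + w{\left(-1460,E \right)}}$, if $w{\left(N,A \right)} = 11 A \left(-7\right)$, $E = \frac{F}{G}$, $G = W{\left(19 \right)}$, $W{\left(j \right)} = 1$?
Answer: $2 \sqrt{1383} \approx 74.377$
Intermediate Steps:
$G = 1$
$F = -66$ ($F = \frac{1}{9} \left(-594\right) = -66$)
$h{\left(m \right)} = - \frac{m}{2}$
$E = -66$ ($E = - \frac{66}{1} = \left(-66\right) 1 = -66$)
$w{\left(N,A \right)} = - 77 A$
$\sqrt{h{\left(-900 \right)} + w{\left(-1460,E \right)}} = \sqrt{\left(- \frac{1}{2}\right) \left(-900\right) - -5082} = \sqrt{450 + 5082} = \sqrt{5532} = 2 \sqrt{1383}$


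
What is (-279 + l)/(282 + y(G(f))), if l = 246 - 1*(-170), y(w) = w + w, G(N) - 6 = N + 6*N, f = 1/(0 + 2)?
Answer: 137/301 ≈ 0.45515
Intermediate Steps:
f = 1/2 ≈ 0.50000
G(N) = 6 + 7*N (G(N) = 6 + (N + 6*N) = 6 + 7*N)
y(w) = 2*w
l = 416 (l = 246 + 170 = 416)
(-279 + l)/(282 + y(G(f))) = (-279 + 416)/(282 + 2*(6 + 7*(1/2))) = 137/(282 + 2*(6 + 7/2)) = 137/(282 + 2*(19/2)) = 137/(282 + 19) = 137/301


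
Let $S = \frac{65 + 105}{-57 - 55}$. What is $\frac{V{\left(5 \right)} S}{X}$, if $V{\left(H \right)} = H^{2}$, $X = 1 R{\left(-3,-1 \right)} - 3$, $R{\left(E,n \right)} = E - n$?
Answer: $\frac{425}{56} \approx 7.5893$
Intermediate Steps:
$X = -5$ ($X = 1 \left(-3 - -1\right) - 3 = 1 \left(-3 + 1\right) - 3 = 1 \left(-2\right) - 3 = -2 - 3 = -5$)
$S = - \frac{85}{56}$ ($S = \frac{170}{-112} = 170 \left(- \frac{1}{112}\right) = - \frac{85}{56} \approx -1.5179$)
$\frac{V{\left(5 \right)} S}{X} = \frac{5^{2} \left(- \frac{85}{56}\right)}{-5} = 25 \left(- \frac{85}{56}\right) \left(- \frac{1}{5}\right) = \left(- \frac{2125}{56}\right) \left(- \frac{1}{5}\right) = \frac{425}{56}$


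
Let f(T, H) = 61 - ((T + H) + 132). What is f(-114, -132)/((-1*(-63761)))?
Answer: 175/63761 ≈ 0.0027446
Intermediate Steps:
f(T, H) = -71 - H - T (f(T, H) = 61 - ((H + T) + 132) = 61 - (132 + H + T) = 61 + (-132 - H - T) = -71 - H - T)
f(-114, -132)/((-1*(-63761))) = (-71 - 1*(-132) - 1*(-114))/((-1*(-63761))) = (-71 + 132 + 114)/63761 = 175*(1/63761) = 175/63761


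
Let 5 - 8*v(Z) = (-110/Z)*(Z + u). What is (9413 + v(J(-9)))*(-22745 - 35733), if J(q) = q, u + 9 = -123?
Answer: -6757045183/12 ≈ -5.6309e+8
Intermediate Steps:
u = -132 (u = -9 - 123 = -132)
v(Z) = 5/8 + 55*(-132 + Z)/(4*Z) (v(Z) = 5/8 - (-110/Z)*(Z - 132)/8 = 5/8 - (-110/Z)*(-132 + Z)/8 = 5/8 - (-55)*(-132 + Z)/(4*Z) = 5/8 + 55*(-132 + Z)/(4*Z))
(9413 + v(J(-9)))*(-22745 - 35733) = (9413 + (115/8 - 1815/(-9)))*(-22745 - 35733) = (9413 + (115/8 - 1815*(-1/9)))*(-58478) = (9413 + (115/8 + 605/3))*(-58478) = (9413 + 5185/24)*(-58478) = (231097/24)*(-58478) = -6757045183/12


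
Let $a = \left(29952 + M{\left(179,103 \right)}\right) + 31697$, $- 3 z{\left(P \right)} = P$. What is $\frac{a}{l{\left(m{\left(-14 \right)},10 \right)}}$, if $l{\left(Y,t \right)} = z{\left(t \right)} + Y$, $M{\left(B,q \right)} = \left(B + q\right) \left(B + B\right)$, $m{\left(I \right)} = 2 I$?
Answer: $- \frac{487815}{94} \approx -5189.5$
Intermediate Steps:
$z{\left(P \right)} = - \frac{P}{3}$
$M{\left(B,q \right)} = 2 B \left(B + q\right)$ ($M{\left(B,q \right)} = \left(B + q\right) 2 B = 2 B \left(B + q\right)$)
$l{\left(Y,t \right)} = Y - \frac{t}{3}$ ($l{\left(Y,t \right)} = - \frac{t}{3} + Y = Y - \frac{t}{3}$)
$a = 162605$ ($a = \left(29952 + 2 \cdot 179 \left(179 + 103\right)\right) + 31697 = \left(29952 + 2 \cdot 179 \cdot 282\right) + 31697 = \left(29952 + 100956\right) + 31697 = 130908 + 31697 = 162605$)
$\frac{a}{l{\left(m{\left(-14 \right)},10 \right)}} = \frac{162605}{2 \left(-14\right) - \frac{10}{3}} = \frac{162605}{-28 - \frac{10}{3}} = \frac{162605}{- \frac{94}{3}} = 162605 \left(- \frac{3}{94}\right) = - \frac{487815}{94}$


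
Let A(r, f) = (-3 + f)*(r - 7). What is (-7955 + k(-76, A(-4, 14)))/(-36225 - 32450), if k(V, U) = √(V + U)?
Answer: 1591/13735 - I*√197/68675 ≈ 0.11584 - 0.00020438*I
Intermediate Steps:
A(r, f) = (-7 + r)*(-3 + f) (A(r, f) = (-3 + f)*(-7 + r) = (-7 + r)*(-3 + f))
k(V, U) = √(U + V)
(-7955 + k(-76, A(-4, 14)))/(-36225 - 32450) = (-7955 + √((21 - 7*14 - 3*(-4) + 14*(-4)) - 76))/(-36225 - 32450) = (-7955 + √((21 - 98 + 12 - 56) - 76))/(-68675) = (-7955 + √(-121 - 76))*(-1/68675) = (-7955 + √(-197))*(-1/68675) = (-7955 + I*√197)*(-1/68675) = 1591/13735 - I*√197/68675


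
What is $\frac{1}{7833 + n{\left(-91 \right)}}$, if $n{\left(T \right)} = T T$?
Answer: $\frac{1}{16114} \approx 6.2058 \cdot 10^{-5}$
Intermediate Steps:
$n{\left(T \right)} = T^{2}$
$\frac{1}{7833 + n{\left(-91 \right)}} = \frac{1}{7833 + \left(-91\right)^{2}} = \frac{1}{7833 + 8281} = \frac{1}{16114}$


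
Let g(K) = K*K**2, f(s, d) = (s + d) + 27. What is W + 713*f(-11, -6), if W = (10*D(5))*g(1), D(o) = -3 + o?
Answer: 7150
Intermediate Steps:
f(s, d) = 27 + d + s (f(s, d) = (d + s) + 27 = 27 + d + s)
g(K) = K**3
W = 20 (W = (10*(-3 + 5))*1**3 = (10*2)*1 = 20*1 = 20)
W + 713*f(-11, -6) = 20 + 713*(27 - 6 - 11) = 20 + 713*10 = 20 + 7130 = 7150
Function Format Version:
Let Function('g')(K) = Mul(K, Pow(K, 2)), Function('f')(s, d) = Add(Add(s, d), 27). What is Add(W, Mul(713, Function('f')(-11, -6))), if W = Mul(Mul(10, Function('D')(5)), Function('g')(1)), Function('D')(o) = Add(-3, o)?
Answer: 7150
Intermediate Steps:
Function('f')(s, d) = Add(27, d, s) (Function('f')(s, d) = Add(Add(d, s), 27) = Add(27, d, s))
Function('g')(K) = Pow(K, 3)
W = 20 (W = Mul(Mul(10, Add(-3, 5)), Pow(1, 3)) = Mul(Mul(10, 2), 1) = Mul(20, 1) = 20)
Add(W, Mul(713, Function('f')(-11, -6))) = Add(20, Mul(713, Add(27, -6, -11))) = Add(20, Mul(713, 10)) = Add(20, 7130) = 7150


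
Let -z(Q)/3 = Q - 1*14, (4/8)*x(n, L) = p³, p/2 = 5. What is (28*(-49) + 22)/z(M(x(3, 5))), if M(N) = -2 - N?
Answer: -25/112 ≈ -0.22321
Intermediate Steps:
p = 10 (p = 2*5 = 10)
x(n, L) = 2000 (x(n, L) = 2*10³ = 2*1000 = 2000)
z(Q) = 42 - 3*Q (z(Q) = -3*(Q - 1*14) = -3*(Q - 14) = -3*(-14 + Q) = 42 - 3*Q)
(28*(-49) + 22)/z(M(x(3, 5))) = (28*(-49) + 22)/(42 - 3*(-2 - 1*2000)) = (-1372 + 22)/(42 - 3*(-2 - 2000)) = -1350/(42 - 3*(-2002)) = -1350/(42 + 6006) = -1350/6048 = -1350*1/6048 = -25/112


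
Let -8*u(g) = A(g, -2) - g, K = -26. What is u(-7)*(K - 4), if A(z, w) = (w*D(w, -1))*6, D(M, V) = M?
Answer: 465/4 ≈ 116.25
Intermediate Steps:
A(z, w) = 6*w² (A(z, w) = (w*w)*6 = w²*6 = 6*w²)
u(g) = -3 + g/8 (u(g) = -(6*(-2)² - g)/8 = -(6*4 - g)/8 = -(24 - g)/8 = -3 + g/8)
u(-7)*(K - 4) = (-3 + (⅛)*(-7))*(-26 - 4) = (-3 - 7/8)*(-30) = -31/8*(-30) = 465/4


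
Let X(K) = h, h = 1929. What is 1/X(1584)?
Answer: 1/1929 ≈ 0.00051840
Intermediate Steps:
X(K) = 1929
1/X(1584) = 1/1929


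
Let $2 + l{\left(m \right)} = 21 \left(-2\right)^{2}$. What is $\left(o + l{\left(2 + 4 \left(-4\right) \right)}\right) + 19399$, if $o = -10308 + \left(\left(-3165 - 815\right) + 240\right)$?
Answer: $5433$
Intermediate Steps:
$l{\left(m \right)} = 82$ ($l{\left(m \right)} = -2 + 21 \left(-2\right)^{2} = -2 + 21 \cdot 4 = -2 + 84 = 82$)
$o = -14048$ ($o = -10308 + \left(-3980 + 240\right) = -10308 - 3740 = -14048$)
$\left(o + l{\left(2 + 4 \left(-4\right) \right)}\right) + 19399 = \left(-14048 + 82\right) + 19399 = -13966 + 19399 = 5433$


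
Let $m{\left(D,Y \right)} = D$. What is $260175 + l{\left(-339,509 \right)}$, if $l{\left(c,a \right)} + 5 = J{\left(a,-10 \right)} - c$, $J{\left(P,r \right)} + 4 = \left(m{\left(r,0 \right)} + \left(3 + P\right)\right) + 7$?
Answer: $261014$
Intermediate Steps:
$J{\left(P,r \right)} = 6 + P + r$ ($J{\left(P,r \right)} = -4 + \left(\left(r + \left(3 + P\right)\right) + 7\right) = -4 + \left(\left(3 + P + r\right) + 7\right) = -4 + \left(10 + P + r\right) = 6 + P + r$)
$l{\left(c,a \right)} = -9 + a - c$ ($l{\left(c,a \right)} = -5 - \left(4 + c - a\right) = -9 + a - c$)
$260175 + l{\left(-339,509 \right)} = 260175 - -839 = 260175 + \left(-9 + 509 + 339\right) = 260175 + 839 = 261014$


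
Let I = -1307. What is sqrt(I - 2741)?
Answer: 4*I*sqrt(253) ≈ 63.624*I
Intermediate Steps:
sqrt(I - 2741) = sqrt(-1307 - 2741) = sqrt(-4048) = 4*I*sqrt(253)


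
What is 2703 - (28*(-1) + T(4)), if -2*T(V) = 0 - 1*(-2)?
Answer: 2732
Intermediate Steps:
T(V) = -1 (T(V) = -(0 - 1*(-2))/2 = -(0 + 2)/2 = -½*2 = -1)
2703 - (28*(-1) + T(4)) = 2703 - (28*(-1) - 1) = 2703 - (-28 - 1) = 2703 - 1*(-29) = 2703 + 29 = 2732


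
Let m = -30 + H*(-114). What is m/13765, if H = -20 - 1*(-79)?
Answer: -6756/13765 ≈ -0.49081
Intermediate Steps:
H = 59 (H = -20 + 79 = 59)
m = -6756 (m = -30 + 59*(-114) = -30 - 6726 = -6756)
m/13765 = -6756/13765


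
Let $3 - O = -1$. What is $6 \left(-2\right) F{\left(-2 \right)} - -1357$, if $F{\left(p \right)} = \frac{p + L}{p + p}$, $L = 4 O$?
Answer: $1399$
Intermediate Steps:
$O = 4$ ($O = 3 - -1 = 3 + 1 = 4$)
$L = 16$ ($L = 4 \cdot 4 = 16$)
$F{\left(p \right)} = \frac{16 + p}{2 p}$ ($F{\left(p \right)} = \frac{p + 16}{p + p} = \frac{16 + p}{2 p}$)
$6 \left(-2\right) F{\left(-2 \right)} - -1357 = 6 \left(-2\right) \frac{16 - 2}{2 \left(-2\right)} - -1357 = - 12 \cdot \frac{1}{2} \left(- \frac{1}{2}\right) 14 + 1357 = \left(-12\right) \left(- \frac{7}{2}\right) + 1357 = 42 + 1357 = 1399$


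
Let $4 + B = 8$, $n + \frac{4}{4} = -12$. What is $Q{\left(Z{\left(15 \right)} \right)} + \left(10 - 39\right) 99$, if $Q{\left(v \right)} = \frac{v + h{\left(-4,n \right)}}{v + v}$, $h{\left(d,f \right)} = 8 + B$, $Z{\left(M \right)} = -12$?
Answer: $-2871$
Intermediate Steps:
$n = -13$ ($n = -1 - 12 = -13$)
$B = 4$ ($B = -4 + 8 = 4$)
$h{\left(d,f \right)} = 12$ ($h{\left(d,f \right)} = 8 + 4 = 12$)
$Q{\left(v \right)} = \frac{12 + v}{2 v}$ ($Q{\left(v \right)} = \frac{v + 12}{v + v} = \frac{12 + v}{2 v}$)
$Q{\left(Z{\left(15 \right)} \right)} + \left(10 - 39\right) 99 = \frac{12 - 12}{2 \left(-12\right)} + \left(10 - 39\right) 99 = \frac{1}{2} \left(- \frac{1}{12}\right) 0 - 2871 = 0 - 2871 = -2871$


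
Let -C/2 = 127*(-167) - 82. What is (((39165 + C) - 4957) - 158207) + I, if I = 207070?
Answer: 125653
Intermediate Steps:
C = 42582 (C = -2*(127*(-167) - 82) = -2*(-21209 - 82) = -2*(-21291) = 42582)
(((39165 + C) - 4957) - 158207) + I = (((39165 + 42582) - 4957) - 158207) + 207070 = ((81747 - 4957) - 158207) + 207070 = (76790 - 158207) + 207070 = -81417 + 207070 = 125653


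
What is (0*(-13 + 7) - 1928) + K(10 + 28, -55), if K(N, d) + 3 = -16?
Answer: -1947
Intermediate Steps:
K(N, d) = -19 (K(N, d) = -3 - 16 = -19)
(0*(-13 + 7) - 1928) + K(10 + 28, -55) = (0*(-13 + 7) - 1928) - 19 = (0*(-6) - 1928) - 19 = (0 - 1928) - 19 = -1928 - 19 = -1947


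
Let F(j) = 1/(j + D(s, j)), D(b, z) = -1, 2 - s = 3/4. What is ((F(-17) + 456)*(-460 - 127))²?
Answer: 23208392965081/324 ≈ 7.1631e+10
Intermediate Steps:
s = 5/4 (s = 2 - 3/4 = 2 - 1*¾ = 2 - ¾ = 5/4 ≈ 1.2500)
F(j) = 1/(-1 + j) (F(j) = 1/(j - 1) = 1/(-1 + j))
((F(-17) + 456)*(-460 - 127))² = ((1/(-1 - 17) + 456)*(-460 - 127))² = ((1/(-18) + 456)*(-587))² = ((-1/18 + 456)*(-587))² = ((8207/18)*(-587))² = (-4817509/18)² = 23208392965081/324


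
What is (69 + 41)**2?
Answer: 12100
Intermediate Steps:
(69 + 41)**2 = 110**2 = 12100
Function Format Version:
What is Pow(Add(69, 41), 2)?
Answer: 12100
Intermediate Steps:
Pow(Add(69, 41), 2) = Pow(110, 2) = 12100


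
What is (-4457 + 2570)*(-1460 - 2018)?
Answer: 6562986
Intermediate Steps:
(-4457 + 2570)*(-1460 - 2018) = -1887*(-3478) = 6562986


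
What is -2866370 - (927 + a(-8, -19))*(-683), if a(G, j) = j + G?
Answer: -2251670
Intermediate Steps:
a(G, j) = G + j
-2866370 - (927 + a(-8, -19))*(-683) = -2866370 - (927 + (-8 - 19))*(-683) = -2866370 - (927 - 27)*(-683) = -2866370 - 900*(-683) = -2866370 - 1*(-614700) = -2866370 + 614700 = -2251670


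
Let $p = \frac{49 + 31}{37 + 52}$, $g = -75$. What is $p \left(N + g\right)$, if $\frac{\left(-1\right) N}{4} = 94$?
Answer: $- \frac{36080}{89} \approx -405.39$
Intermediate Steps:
$N = -376$ ($N = \left(-4\right) 94 = -376$)
$p = \frac{80}{89} \approx 0.89888$
$p \left(N + g\right) = \frac{80 \left(-376 - 75\right)}{89} = \frac{80}{89} \left(-451\right) = - \frac{36080}{89}$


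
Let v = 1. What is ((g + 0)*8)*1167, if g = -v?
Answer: -9336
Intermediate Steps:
g = -1 (g = -1*1 = -1)
((g + 0)*8)*1167 = ((-1 + 0)*8)*1167 = -1*8*1167 = -8*1167 = -9336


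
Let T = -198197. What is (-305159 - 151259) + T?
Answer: -654615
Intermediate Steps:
(-305159 - 151259) + T = (-305159 - 151259) - 198197 = -456418 - 198197 = -654615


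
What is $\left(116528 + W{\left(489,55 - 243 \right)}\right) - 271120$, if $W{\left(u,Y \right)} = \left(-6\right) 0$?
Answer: $-154592$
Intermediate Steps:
$W{\left(u,Y \right)} = 0$
$\left(116528 + W{\left(489,55 - 243 \right)}\right) - 271120 = \left(116528 + 0\right) - 271120 = 116528 - 271120 = -154592$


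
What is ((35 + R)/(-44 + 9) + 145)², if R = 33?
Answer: 25070049/1225 ≈ 20465.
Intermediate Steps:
((35 + R)/(-44 + 9) + 145)² = ((35 + 33)/(-44 + 9) + 145)² = (68/(-35) + 145)² = (68*(-1/35) + 145)² = (-68/35 + 145)² = (5007/35)² = 25070049/1225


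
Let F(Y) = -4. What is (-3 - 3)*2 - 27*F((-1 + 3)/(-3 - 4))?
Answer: 96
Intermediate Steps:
(-3 - 3)*2 - 27*F((-1 + 3)/(-3 - 4)) = (-3 - 3)*2 - 27*(-4) = -6*2 + 108 = -12 + 108 = 96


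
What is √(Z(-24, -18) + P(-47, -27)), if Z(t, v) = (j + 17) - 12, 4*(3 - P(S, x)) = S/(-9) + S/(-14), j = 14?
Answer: √140098/84 ≈ 4.4559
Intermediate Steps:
P(S, x) = 3 + 23*S/504 (P(S, x) = 3 - (S/(-9) + S/(-14))/4 = 3 - (S*(-⅑) + S*(-1/14))/4 = 3 - (-S/9 - S/14)/4 = 3 - (-23)*S/504 = 3 + 23*S/504)
Z(t, v) = 19 (Z(t, v) = (14 + 17) - 12 = 31 - 12 = 19)
√(Z(-24, -18) + P(-47, -27)) = √(19 + (3 + (23/504)*(-47))) = √(19 + (3 - 1081/504)) = √(19 + 431/504) = √(10007/504) = √140098/84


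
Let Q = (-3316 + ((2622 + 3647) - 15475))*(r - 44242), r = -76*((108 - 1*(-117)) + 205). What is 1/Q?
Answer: 1/963217284 ≈ 1.0382e-9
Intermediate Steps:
r = -32680 (r = -76*((108 + 117) + 205) = -76*(225 + 205) = -76*430 = -32680)
Q = 963217284 (Q = (-3316 + ((2622 + 3647) - 15475))*(-32680 - 44242) = (-3316 + (6269 - 15475))*(-76922) = (-3316 - 9206)*(-76922) = -12522*(-76922) = 963217284)
1/Q = 1/963217284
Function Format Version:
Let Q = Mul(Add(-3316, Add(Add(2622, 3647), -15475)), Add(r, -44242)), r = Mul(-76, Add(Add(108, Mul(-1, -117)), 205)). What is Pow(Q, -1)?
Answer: Rational(1, 963217284) ≈ 1.0382e-9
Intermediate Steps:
r = -32680 (r = Mul(-76, Add(Add(108, 117), 205)) = Mul(-76, Add(225, 205)) = Mul(-76, 430) = -32680)
Q = 963217284 (Q = Mul(Add(-3316, Add(Add(2622, 3647), -15475)), Add(-32680, -44242)) = Mul(Add(-3316, Add(6269, -15475)), -76922) = Mul(Add(-3316, -9206), -76922) = Mul(-12522, -76922) = 963217284)
Pow(Q, -1) = Pow(963217284, -1) = Rational(1, 963217284)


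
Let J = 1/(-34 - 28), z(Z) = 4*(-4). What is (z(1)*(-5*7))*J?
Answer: -280/31 ≈ -9.0323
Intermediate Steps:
z(Z) = -16
J = -1/62 (J = 1/(-62) = -1/62 ≈ -0.016129)
(z(1)*(-5*7))*J = -(-80)*7*(-1/62) = -16*(-35)*(-1/62) = 560*(-1/62) = -280/31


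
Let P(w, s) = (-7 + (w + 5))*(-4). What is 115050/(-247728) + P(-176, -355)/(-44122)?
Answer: -33670631/70065736 ≈ -0.48056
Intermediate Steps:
P(w, s) = 8 - 4*w (P(w, s) = (-7 + (5 + w))*(-4) = (-2 + w)*(-4) = 8 - 4*w)
115050/(-247728) + P(-176, -355)/(-44122) = 115050/(-247728) + (8 - 4*(-176))/(-44122) = 115050*(-1/247728) + (8 + 704)*(-1/44122) = -1475/3176 + 712*(-1/44122) = -1475/3176 - 356/22061 = -33670631/70065736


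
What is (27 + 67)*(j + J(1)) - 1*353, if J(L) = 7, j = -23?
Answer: -1857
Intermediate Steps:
(27 + 67)*(j + J(1)) - 1*353 = (27 + 67)*(-23 + 7) - 1*353 = 94*(-16) - 353 = -1504 - 353 = -1857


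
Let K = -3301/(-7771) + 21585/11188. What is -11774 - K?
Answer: -1023859164375/86941948 ≈ -11776.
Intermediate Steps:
K = 204668623/86941948 (K = -3301*(-1/7771) + 21585*(1/11188) = 3301/7771 + 21585/11188 = 204668623/86941948 ≈ 2.3541)
-11774 - K = -11774 - 1*204668623/86941948 = -11774 - 204668623/86941948 = -1023859164375/86941948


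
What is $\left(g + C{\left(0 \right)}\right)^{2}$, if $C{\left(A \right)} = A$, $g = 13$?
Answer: $169$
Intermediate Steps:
$\left(g + C{\left(0 \right)}\right)^{2} = \left(13 + 0\right)^{2} = 13^{2} = 169$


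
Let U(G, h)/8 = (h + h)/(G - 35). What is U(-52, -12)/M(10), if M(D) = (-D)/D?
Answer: -64/29 ≈ -2.2069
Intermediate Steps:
U(G, h) = 16*h/(-35 + G) (U(G, h) = 8*((h + h)/(G - 35)) = 8*((2*h)/(-35 + G)) = 8*(2*h/(-35 + G)) = 16*h/(-35 + G))
M(D) = -1
U(-52, -12)/M(10) = (16*(-12)/(-35 - 52))/(-1) = (16*(-12)/(-87))*(-1) = (16*(-12)*(-1/87))*(-1) = (64/29)*(-1) = -64/29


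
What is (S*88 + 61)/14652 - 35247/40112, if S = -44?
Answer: -4522337/3971088 ≈ -1.1388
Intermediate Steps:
(S*88 + 61)/14652 - 35247/40112 = (-44*88 + 61)/14652 - 35247/40112 = (-3872 + 61)*(1/14652) - 35247*1/40112 = -3811*1/14652 - 35247/40112 = -103/396 - 35247/40112 = -4522337/3971088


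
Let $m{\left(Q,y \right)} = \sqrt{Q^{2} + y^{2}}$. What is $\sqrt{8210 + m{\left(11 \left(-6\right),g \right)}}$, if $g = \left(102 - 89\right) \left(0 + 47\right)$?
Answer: $\sqrt{8210 + \sqrt{377677}} \approx 93.939$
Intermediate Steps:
$g = 611$ ($g = 13 \cdot 47 = 611$)
$\sqrt{8210 + m{\left(11 \left(-6\right),g \right)}} = \sqrt{8210 + \sqrt{\left(11 \left(-6\right)\right)^{2} + 611^{2}}} = \sqrt{8210 + \sqrt{\left(-66\right)^{2} + 373321}} = \sqrt{8210 + \sqrt{4356 + 373321}} = \sqrt{8210 + \sqrt{377677}}$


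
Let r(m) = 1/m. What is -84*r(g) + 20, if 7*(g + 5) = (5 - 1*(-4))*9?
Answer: 166/23 ≈ 7.2174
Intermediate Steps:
g = 46/7 (g = -5 + ((5 - 1*(-4))*9)/7 = -5 + ((5 + 4)*9)/7 = -5 + (9*9)/7 = -5 + (⅐)*81 = -5 + 81/7 = 46/7 ≈ 6.5714)
-84*r(g) + 20 = -84/46/7 + 20 = -84*7/46 + 20 = -294/23 + 20 = 166/23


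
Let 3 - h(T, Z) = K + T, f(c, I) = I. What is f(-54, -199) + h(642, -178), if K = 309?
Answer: -1147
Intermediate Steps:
h(T, Z) = -306 - T (h(T, Z) = 3 - (309 + T) = 3 + (-309 - T) = -306 - T)
f(-54, -199) + h(642, -178) = -199 + (-306 - 1*642) = -199 + (-306 - 642) = -199 - 948 = -1147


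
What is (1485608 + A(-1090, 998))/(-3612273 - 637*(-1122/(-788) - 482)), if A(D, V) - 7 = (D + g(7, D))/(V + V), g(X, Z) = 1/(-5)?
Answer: -2920807153053/6500081399770 ≈ -0.44935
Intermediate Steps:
g(X, Z) = -⅕
A(D, V) = 7 + (-⅕ + D)/(2*V) (A(D, V) = 7 + (D - ⅕)/(V + V) = 7 + (-⅕ + D)/((2*V)) = 7 + (-⅕ + D)*(1/(2*V)) = 7 + (-⅕ + D)/(2*V))
(1485608 + A(-1090, 998))/(-3612273 - 637*(-1122/(-788) - 482)) = (1485608 + (⅒)*(-1 + 5*(-1090) + 70*998)/998)/(-3612273 - 637*(-1122/(-788) - 482)) = (1485608 + (⅒)*(1/998)*(-1 - 5450 + 69860))/(-3612273 - 637*(-1122*(-1/788) - 482)) = (1485608 + (⅒)*(1/998)*64409)/(-3612273 - 637*(561/394 - 482)) = (1485608 + 64409/9980)/(-3612273 - 637*(-189347/394)) = 14826432249/(9980*(-3612273 + 120614039/394)) = 14826432249/(9980*(-1302621523/394)) = (14826432249/9980)*(-394/1302621523) = -2920807153053/6500081399770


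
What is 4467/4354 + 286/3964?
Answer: 2369054/2157407 ≈ 1.0981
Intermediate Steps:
4467/4354 + 286/3964 = 4467*(1/4354) + 286*(1/3964) = 4467/4354 + 143/1982 = 2369054/2157407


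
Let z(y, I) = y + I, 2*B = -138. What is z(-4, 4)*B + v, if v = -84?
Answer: -84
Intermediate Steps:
B = -69 (B = (½)*(-138) = -69)
z(y, I) = I + y
z(-4, 4)*B + v = (4 - 4)*(-69) - 84 = 0*(-69) - 84 = 0 - 84 = -84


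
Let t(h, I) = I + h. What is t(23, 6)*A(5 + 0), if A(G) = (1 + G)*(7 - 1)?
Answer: 1044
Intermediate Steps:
A(G) = 6 + 6*G (A(G) = (1 + G)*6 = 6 + 6*G)
t(23, 6)*A(5 + 0) = (6 + 23)*(6 + 6*(5 + 0)) = 29*(6 + 6*5) = 29*(6 + 30) = 29*36 = 1044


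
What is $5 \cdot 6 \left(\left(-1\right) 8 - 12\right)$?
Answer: $-600$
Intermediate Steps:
$5 \cdot 6 \left(\left(-1\right) 8 - 12\right) = 30 \left(-8 - 12\right) = 30 \left(-20\right) = -600$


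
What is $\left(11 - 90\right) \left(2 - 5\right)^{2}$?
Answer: $-711$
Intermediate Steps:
$\left(11 - 90\right) \left(2 - 5\right)^{2} = - 79 \left(-3\right)^{2} = \left(-79\right) 9 = -711$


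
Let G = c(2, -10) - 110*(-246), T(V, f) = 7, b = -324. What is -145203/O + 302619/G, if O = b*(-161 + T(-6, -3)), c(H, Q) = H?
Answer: 37993177/4592808 ≈ 8.2723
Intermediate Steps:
O = 49896 (O = -324*(-161 + 7) = -324*(-154) = 49896)
G = 27062 (G = 2 - 110*(-246) = 2 + 27060 = 27062)
-145203/O + 302619/G = -145203/49896 + 302619/27062 = -145203*1/49896 + 302619*(1/27062) = -48401/16632 + 302619/27062 = 37993177/4592808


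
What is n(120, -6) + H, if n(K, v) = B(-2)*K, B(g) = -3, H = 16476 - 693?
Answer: 15423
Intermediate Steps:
H = 15783
n(K, v) = -3*K
n(120, -6) + H = -3*120 + 15783 = -360 + 15783 = 15423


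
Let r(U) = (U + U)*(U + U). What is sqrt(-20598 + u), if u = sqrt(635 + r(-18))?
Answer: sqrt(-20598 + sqrt(1931)) ≈ 143.37*I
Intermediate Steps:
r(U) = 4*U**2 (r(U) = (2*U)*(2*U) = 4*U**2)
u = sqrt(1931) (u = sqrt(635 + 4*(-18)**2) = sqrt(635 + 4*324) = sqrt(635 + 1296) = sqrt(1931) ≈ 43.943)
sqrt(-20598 + u) = sqrt(-20598 + sqrt(1931))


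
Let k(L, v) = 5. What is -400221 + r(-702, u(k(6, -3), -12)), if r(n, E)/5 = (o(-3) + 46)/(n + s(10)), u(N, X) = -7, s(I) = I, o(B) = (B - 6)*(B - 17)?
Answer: -138477031/346 ≈ -4.0022e+5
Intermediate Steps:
o(B) = (-17 + B)*(-6 + B) (o(B) = (-6 + B)*(-17 + B) = (-17 + B)*(-6 + B))
r(n, E) = 1130/(10 + n) (r(n, E) = 5*(((102 + (-3)² - 23*(-3)) + 46)/(n + 10)) = 5*(((102 + 9 + 69) + 46)/(10 + n)) = 5*((180 + 46)/(10 + n)) = 5*(226/(10 + n)) = 1130/(10 + n))
-400221 + r(-702, u(k(6, -3), -12)) = -400221 + 1130/(10 - 702) = -400221 + 1130/(-692) = -400221 + 1130*(-1/692) = -400221 - 565/346 = -138477031/346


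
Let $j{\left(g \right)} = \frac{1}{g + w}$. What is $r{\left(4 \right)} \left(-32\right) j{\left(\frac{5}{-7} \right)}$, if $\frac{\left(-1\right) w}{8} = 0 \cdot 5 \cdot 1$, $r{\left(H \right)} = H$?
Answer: $\frac{896}{5} \approx 179.2$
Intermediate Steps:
$w = 0$ ($w = - 8 \cdot 0 \cdot 5 \cdot 1 = - 8 \cdot 0 \cdot 1 = \left(-8\right) 0 = 0$)
$j{\left(g \right)} = \frac{1}{g}$ ($j{\left(g \right)} = \frac{1}{g + 0} = \frac{1}{g}$)
$r{\left(4 \right)} \left(-32\right) j{\left(\frac{5}{-7} \right)} = \frac{4 \left(-32\right)}{5 \frac{1}{-7}} = - \frac{128}{5 \left(- \frac{1}{7}\right)} = - \frac{128}{- \frac{5}{7}} = \left(-128\right) \left(- \frac{7}{5}\right) = \frac{896}{5}$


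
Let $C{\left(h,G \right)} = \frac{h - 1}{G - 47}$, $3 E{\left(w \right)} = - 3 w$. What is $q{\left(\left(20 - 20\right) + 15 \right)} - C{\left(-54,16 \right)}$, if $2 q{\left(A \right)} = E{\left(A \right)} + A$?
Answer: $- \frac{55}{31} \approx -1.7742$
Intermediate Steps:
$E{\left(w \right)} = - w$ ($E{\left(w \right)} = \frac{\left(-3\right) w}{3} = - w$)
$C{\left(h,G \right)} = \frac{-1 + h}{-47 + G}$
$q{\left(A \right)} = 0$ ($q{\left(A \right)} = \frac{- A + A}{2} = \frac{1}{2} \cdot 0 = 0$)
$q{\left(\left(20 - 20\right) + 15 \right)} - C{\left(-54,16 \right)} = 0 - \frac{-1 - 54}{-47 + 16} = 0 - \frac{1}{-31} \left(-55\right) = 0 - \left(- \frac{1}{31}\right) \left(-55\right) = 0 - \frac{55}{31} = - \frac{55}{31}$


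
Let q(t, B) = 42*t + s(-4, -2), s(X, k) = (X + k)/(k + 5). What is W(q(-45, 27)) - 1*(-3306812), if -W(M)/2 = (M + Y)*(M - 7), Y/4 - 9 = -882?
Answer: -17141620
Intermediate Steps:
Y = -3492 (Y = 36 + 4*(-882) = 36 - 3528 = -3492)
s(X, k) = (X + k)/(5 + k)
q(t, B) = -2 + 42*t (q(t, B) = 42*t + (-4 - 2)/(5 - 2) = 42*t - 6/3 = 42*t + (1/3)*(-6) = 42*t - 2 = -2 + 42*t)
W(M) = -2*(-3492 + M)*(-7 + M) (W(M) = -2*(M - 3492)*(M - 7) = -2*(-3492 + M)*(-7 + M))
W(q(-45, 27)) - 1*(-3306812) = (-48888 - 2*(-2 + 42*(-45))**2 + 6998*(-2 + 42*(-45))) - 1*(-3306812) = (-48888 - 2*(-2 - 1890)**2 + 6998*(-2 - 1890)) + 3306812 = (-48888 - 2*(-1892)**2 + 6998*(-1892)) + 3306812 = (-48888 - 2*3579664 - 13240216) + 3306812 = (-48888 - 7159328 - 13240216) + 3306812 = -20448432 + 3306812 = -17141620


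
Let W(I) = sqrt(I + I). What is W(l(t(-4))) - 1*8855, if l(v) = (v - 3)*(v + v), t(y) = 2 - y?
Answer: -8855 + 6*sqrt(2) ≈ -8846.5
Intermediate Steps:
l(v) = 2*v*(-3 + v) (l(v) = (-3 + v)*(2*v) = 2*v*(-3 + v))
W(I) = sqrt(2)*sqrt(I) (W(I) = sqrt(2*I) = sqrt(2)*sqrt(I))
W(l(t(-4))) - 1*8855 = sqrt(2)*sqrt(2*(2 - 1*(-4))*(-3 + (2 - 1*(-4)))) - 1*8855 = sqrt(2)*sqrt(2*(2 + 4)*(-3 + (2 + 4))) - 8855 = sqrt(2)*sqrt(2*6*(-3 + 6)) - 8855 = sqrt(2)*sqrt(2*6*3) - 8855 = sqrt(2)*sqrt(36) - 8855 = sqrt(2)*6 - 8855 = 6*sqrt(2) - 8855 = -8855 + 6*sqrt(2)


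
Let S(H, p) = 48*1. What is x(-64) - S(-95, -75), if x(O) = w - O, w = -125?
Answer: -109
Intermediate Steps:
S(H, p) = 48
x(O) = -125 - O
x(-64) - S(-95, -75) = (-125 - 1*(-64)) - 1*48 = (-125 + 64) - 48 = -61 - 48 = -109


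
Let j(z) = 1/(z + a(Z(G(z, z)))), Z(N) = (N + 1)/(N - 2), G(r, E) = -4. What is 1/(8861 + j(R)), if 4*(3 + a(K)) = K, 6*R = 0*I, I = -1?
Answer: 23/203795 ≈ 0.00011286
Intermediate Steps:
Z(N) = (1 + N)/(-2 + N)
R = 0 (R = (0*(-1))/6 = (1/6)*0 = 0)
a(K) = -3 + K/4
j(z) = 1/(-23/8 + z) (j(z) = 1/(z + (-3 + ((1 - 4)/(-2 - 4))/4)) = 1/(z + (-3 + (-3/(-6))/4)) = 1/(z + (-3 + (-1/6*(-3))/4)) = 1/(z + (-3 + (1/4)*(1/2))) = 1/(z + (-3 + 1/8)) = 1/(z - 23/8) = 1/(-23/8 + z))
1/(8861 + j(R)) = 1/(8861 + 8/(-23 + 8*0)) = 1/(8861 + 8/(-23 + 0)) = 1/(8861 + 8/(-23)) = 1/(8861 + 8*(-1/23)) = 1/(8861 - 8/23) = 1/(203795/23) = 23/203795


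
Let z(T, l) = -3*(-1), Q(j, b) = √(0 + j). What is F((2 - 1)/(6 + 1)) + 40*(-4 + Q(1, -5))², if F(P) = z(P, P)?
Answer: 363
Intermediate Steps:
Q(j, b) = √j
z(T, l) = 3
F(P) = 3
F((2 - 1)/(6 + 1)) + 40*(-4 + Q(1, -5))² = 3 + 40*(-4 + √1)² = 3 + 40*(-4 + 1)² = 3 + 40*(-3)² = 3 + 40*9 = 3 + 360 = 363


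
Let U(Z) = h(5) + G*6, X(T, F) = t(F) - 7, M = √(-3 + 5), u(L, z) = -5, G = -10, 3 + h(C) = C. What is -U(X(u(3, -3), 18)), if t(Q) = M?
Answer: 58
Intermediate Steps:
h(C) = -3 + C
M = √2 ≈ 1.4142
t(Q) = √2
X(T, F) = -7 + √2 (X(T, F) = √2 - 7 = -7 + √2)
U(Z) = -58 (U(Z) = (-3 + 5) - 10*6 = 2 - 60 = -58)
-U(X(u(3, -3), 18)) = -1*(-58) = 58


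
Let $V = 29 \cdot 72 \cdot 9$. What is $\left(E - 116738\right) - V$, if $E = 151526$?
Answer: $15996$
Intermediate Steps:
$V = 18792$ ($V = 2088 \cdot 9 = 18792$)
$\left(E - 116738\right) - V = \left(151526 - 116738\right) - 18792 = 34788 - 18792 = 15996$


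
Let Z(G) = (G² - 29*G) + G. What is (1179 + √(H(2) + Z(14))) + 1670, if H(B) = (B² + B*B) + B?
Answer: 2849 + I*√186 ≈ 2849.0 + 13.638*I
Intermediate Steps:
Z(G) = G² - 28*G
H(B) = B + 2*B² (H(B) = (B² + B²) + B = 2*B² + B = B + 2*B²)
(1179 + √(H(2) + Z(14))) + 1670 = (1179 + √(2*(1 + 2*2) + 14*(-28 + 14))) + 1670 = (1179 + √(2*(1 + 4) + 14*(-14))) + 1670 = (1179 + √(2*5 - 196)) + 1670 = (1179 + √(10 - 196)) + 1670 = (1179 + √(-186)) + 1670 = (1179 + I*√186) + 1670 = 2849 + I*√186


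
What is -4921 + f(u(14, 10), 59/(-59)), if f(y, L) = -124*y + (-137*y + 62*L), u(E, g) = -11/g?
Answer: -46959/10 ≈ -4695.9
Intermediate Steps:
f(y, L) = -261*y + 62*L
-4921 + f(u(14, 10), 59/(-59)) = -4921 + (-(-2871)/10 + 62*(59/(-59))) = -4921 + (-(-2871)/10 + 62*(59*(-1/59))) = -4921 + (-261*(-11/10) + 62*(-1)) = -4921 + (2871/10 - 62) = -4921 + 2251/10 = -46959/10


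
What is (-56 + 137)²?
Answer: 6561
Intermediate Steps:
(-56 + 137)² = 81² = 6561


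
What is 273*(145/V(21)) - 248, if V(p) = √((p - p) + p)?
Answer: -248 + 1885*√21 ≈ 8390.2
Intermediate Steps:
V(p) = √p (V(p) = √(0 + p) = √p)
273*(145/V(21)) - 248 = 273*(145/(√21)) - 248 = 273*(145*(√21/21)) - 248 = 273*(145*√21/21) - 248 = 1885*√21 - 248 = -248 + 1885*√21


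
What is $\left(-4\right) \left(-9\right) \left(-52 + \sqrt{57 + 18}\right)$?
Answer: $-1872 + 180 \sqrt{3} \approx -1560.2$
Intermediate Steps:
$\left(-4\right) \left(-9\right) \left(-52 + \sqrt{57 + 18}\right) = 36 \left(-52 + \sqrt{75}\right) = 36 \left(-52 + 5 \sqrt{3}\right) = -1872 + 180 \sqrt{3}$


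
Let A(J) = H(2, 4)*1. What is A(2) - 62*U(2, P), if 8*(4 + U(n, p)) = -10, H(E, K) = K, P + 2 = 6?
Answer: 659/2 ≈ 329.50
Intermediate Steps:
P = 4 (P = -2 + 6 = 4)
U(n, p) = -21/4 (U(n, p) = -4 + (⅛)*(-10) = -4 - 5/4 = -21/4)
A(J) = 4 (A(J) = 4*1 = 4)
A(2) - 62*U(2, P) = 4 - 62*(-21/4) = 4 + 651/2 = 659/2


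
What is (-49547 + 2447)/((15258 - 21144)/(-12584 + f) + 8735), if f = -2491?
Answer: -78892500/14631779 ≈ -5.3919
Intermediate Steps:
(-49547 + 2447)/((15258 - 21144)/(-12584 + f) + 8735) = (-49547 + 2447)/((15258 - 21144)/(-12584 - 2491) + 8735) = -47100/(-5886/(-15075) + 8735) = -47100/(-5886*(-1/15075) + 8735) = -47100/(654/1675 + 8735) = -47100/14631779/1675 = -47100*1675/14631779 = -78892500/14631779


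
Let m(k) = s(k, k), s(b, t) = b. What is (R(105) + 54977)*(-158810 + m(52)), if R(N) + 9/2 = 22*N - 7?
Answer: -9092943829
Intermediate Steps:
m(k) = k
R(N) = -23/2 + 22*N (R(N) = -9/2 + (22*N - 7) = -9/2 + (-7 + 22*N) = -23/2 + 22*N)
(R(105) + 54977)*(-158810 + m(52)) = ((-23/2 + 22*105) + 54977)*(-158810 + 52) = ((-23/2 + 2310) + 54977)*(-158758) = (4597/2 + 54977)*(-158758) = (114551/2)*(-158758) = -9092943829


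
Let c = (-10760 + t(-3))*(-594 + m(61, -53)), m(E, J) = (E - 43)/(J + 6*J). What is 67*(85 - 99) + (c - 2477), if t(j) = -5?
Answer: 2371252915/371 ≈ 6.3915e+6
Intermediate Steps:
m(E, J) = (-43 + E)/(7*J) (m(E, J) = (-43 + E)/((7*J)) = (-43 + E)*(1/(7*J)) = (-43 + E)/(7*J))
c = 2372519880/371 (c = (-10760 - 5)*(-594 + (1/7)*(-43 + 61)/(-53)) = -10765*(-594 + (1/7)*(-1/53)*18) = -10765*(-594 - 18/371) = -10765*(-220392/371) = 2372519880/371 ≈ 6.3949e+6)
67*(85 - 99) + (c - 2477) = 67*(85 - 99) + (2372519880/371 - 2477) = 67*(-14) + 2371600913/371 = -938 + 2371600913/371 = 2371252915/371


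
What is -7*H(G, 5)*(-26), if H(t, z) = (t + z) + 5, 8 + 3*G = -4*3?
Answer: 1820/3 ≈ 606.67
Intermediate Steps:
G = -20/3 (G = -8/3 + (-4*3)/3 = -8/3 + (⅓)*(-12) = -8/3 - 4 = -20/3 ≈ -6.6667)
H(t, z) = 5 + t + z
-7*H(G, 5)*(-26) = -7*(5 - 20/3 + 5)*(-26) = -7*10/3*(-26) = -70/3*(-26) = 1820/3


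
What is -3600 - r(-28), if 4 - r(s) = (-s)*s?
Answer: -4388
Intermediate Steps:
r(s) = 4 + s² (r(s) = 4 - (-s)*s = 4 - (-1)*s² = 4 + s²)
-3600 - r(-28) = -3600 - (4 + (-28)²) = -3600 - (4 + 784) = -3600 - 1*788 = -3600 - 788 = -4388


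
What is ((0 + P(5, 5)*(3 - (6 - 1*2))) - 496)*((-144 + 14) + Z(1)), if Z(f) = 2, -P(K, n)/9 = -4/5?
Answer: 322048/5 ≈ 64410.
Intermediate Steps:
P(K, n) = 36/5 (P(K, n) = -(-36)/5 = -9*(-⅘) = 36/5)
((0 + P(5, 5)*(3 - (6 - 1*2))) - 496)*((-144 + 14) + Z(1)) = ((0 + 36*(3 - (6 - 1*2))/5) - 496)*((-144 + 14) + 2) = ((0 + 36*(3 - (6 - 2))/5) - 496)*(-130 + 2) = ((0 + 36*(3 - 1*4)/5) - 496)*(-128) = ((0 + 36*(3 - 4)/5) - 496)*(-128) = ((0 + (36/5)*(-1)) - 496)*(-128) = ((0 - 36/5) - 496)*(-128) = (-36/5 - 496)*(-128) = -2516/5*(-128) = 322048/5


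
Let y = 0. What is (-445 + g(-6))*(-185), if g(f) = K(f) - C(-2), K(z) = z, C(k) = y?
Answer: 83435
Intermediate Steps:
C(k) = 0
g(f) = f (g(f) = f - 1*0 = f + 0 = f)
(-445 + g(-6))*(-185) = (-445 - 6)*(-185) = -451*(-185) = 83435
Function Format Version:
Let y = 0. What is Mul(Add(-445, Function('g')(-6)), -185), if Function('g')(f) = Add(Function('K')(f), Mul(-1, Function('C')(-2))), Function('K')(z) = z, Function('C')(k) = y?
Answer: 83435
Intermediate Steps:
Function('C')(k) = 0
Function('g')(f) = f (Function('g')(f) = Add(f, Mul(-1, 0)) = Add(f, 0) = f)
Mul(Add(-445, Function('g')(-6)), -185) = Mul(Add(-445, -6), -185) = Mul(-451, -185) = 83435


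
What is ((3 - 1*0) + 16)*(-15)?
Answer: -285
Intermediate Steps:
((3 - 1*0) + 16)*(-15) = ((3 + 0) + 16)*(-15) = (3 + 16)*(-15) = 19*(-15) = -285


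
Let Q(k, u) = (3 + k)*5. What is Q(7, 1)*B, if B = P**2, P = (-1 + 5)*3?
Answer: 7200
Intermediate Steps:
P = 12 (P = 4*3 = 12)
B = 144 (B = 12**2 = 144)
Q(k, u) = 15 + 5*k
Q(7, 1)*B = (15 + 5*7)*144 = (15 + 35)*144 = 50*144 = 7200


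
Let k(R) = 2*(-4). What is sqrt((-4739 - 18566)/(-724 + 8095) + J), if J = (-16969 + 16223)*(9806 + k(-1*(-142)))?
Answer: I*sqrt(4902800864143)/819 ≈ 2703.6*I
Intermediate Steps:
k(R) = -8
J = -7309308 (J = (-16969 + 16223)*(9806 - 8) = -746*9798 = -7309308)
sqrt((-4739 - 18566)/(-724 + 8095) + J) = sqrt((-4739 - 18566)/(-724 + 8095) - 7309308) = sqrt(-23305/7371 - 7309308) = sqrt(-53876932573/7371) = I*sqrt(4902800864143)/819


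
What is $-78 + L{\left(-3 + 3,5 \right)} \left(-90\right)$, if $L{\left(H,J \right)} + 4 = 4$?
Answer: $-78$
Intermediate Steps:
$L{\left(H,J \right)} = 0$ ($L{\left(H,J \right)} = -4 + 4 = 0$)
$-78 + L{\left(-3 + 3,5 \right)} \left(-90\right) = -78 + 0 \left(-90\right) = -78 + 0 = -78$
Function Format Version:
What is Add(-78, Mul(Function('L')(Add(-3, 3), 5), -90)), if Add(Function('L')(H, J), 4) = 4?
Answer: -78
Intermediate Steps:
Function('L')(H, J) = 0 (Function('L')(H, J) = Add(-4, 4) = 0)
Add(-78, Mul(Function('L')(Add(-3, 3), 5), -90)) = Add(-78, Mul(0, -90)) = Add(-78, 0) = -78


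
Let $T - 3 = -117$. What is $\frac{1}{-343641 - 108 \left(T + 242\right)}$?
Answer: $- \frac{1}{357465} \approx -2.7975 \cdot 10^{-6}$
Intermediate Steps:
$T = -114$ ($T = 3 - 117 = -114$)
$\frac{1}{-343641 - 108 \left(T + 242\right)} = \frac{1}{-343641 - 108 \left(-114 + 242\right)} = \frac{1}{-343641 - 13824} = \frac{1}{-357465} = - \frac{1}{357465}$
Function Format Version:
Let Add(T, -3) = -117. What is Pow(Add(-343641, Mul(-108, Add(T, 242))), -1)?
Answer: Rational(-1, 357465) ≈ -2.7975e-6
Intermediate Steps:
T = -114 (T = Add(3, -117) = -114)
Pow(Add(-343641, Mul(-108, Add(T, 242))), -1) = Pow(Add(-343641, Mul(-108, Add(-114, 242))), -1) = Pow(Add(-343641, Mul(-108, 128)), -1) = Pow(Add(-343641, -13824), -1) = Pow(-357465, -1) = Rational(-1, 357465)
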